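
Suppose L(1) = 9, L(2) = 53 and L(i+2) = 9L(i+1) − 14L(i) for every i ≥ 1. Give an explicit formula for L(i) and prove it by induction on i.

Claim: L(i) = 2^i + 7^i.

Base cases: L(1) = 9 and 2^1 + 7^1 = 9; L(2) = 53 and 2^2 + 7^2 = 53.
Assume L(j) = 2^j + 7^j for all 1 ≤ j ≤ m, where m ≥ 2.
Then L(m+1) = 9L(m) − 14L(m−1) = 9·(2^m + 7^m) − 14·(2^{m−1} + 7^{m−1}) = (9·2 − 14)2^{m−1} + (9·7 − 14)7^{m−1} = 4·2^{m−1} + 49·7^{m−1} = 2^{m+1} + 7^{m+1}.
So the formula holds for m+1, and by strong induction L(i) = 2^i + 7^i for all i ≥ 1.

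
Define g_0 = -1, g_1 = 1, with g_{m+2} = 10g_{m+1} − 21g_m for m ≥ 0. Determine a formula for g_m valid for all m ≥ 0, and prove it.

Claim: g_m = 7^m − 2·3^m.

Base cases: g_0 = -1 and 7^0 − 2·3^0 = -1; g_1 = 1 and 7^1 − 2·3^1 = 1.
Assume g_j = 7^j − 2·3^j for all 0 ≤ j ≤ r, where r ≥ 1.
Then g_{r+1} = 10g_r − 21g_{r−1} = 10·(7^r − 2·3^r) − 21·(7^{r−1} − 2·3^{r−1}) = (10·7 − 21)7^{r−1} − 2·(10·3 − 21)3^{r−1} = 49·7^{r−1} − 18·3^{r−1} = 7^{r+1} − 2·3^{r+1}.
By strong induction, g_m = 7^m − 2·3^m for all m ≥ 0.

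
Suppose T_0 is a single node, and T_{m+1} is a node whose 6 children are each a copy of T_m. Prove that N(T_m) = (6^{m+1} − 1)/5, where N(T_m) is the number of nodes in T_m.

Base case: N(T_0) = 1, and (6^{0+1} − 1)/5 = 1.
Assume N(T_k) = (6^{k+1} − 1)/5.
Then N(T_{k+1}) = 1 + 6N(T_k) = 1 + 6·(6^{k+1} − 1)/5 = 1 + (6^{k+2} − 6)/5 = (5 + 6^{k+2} − 6)/5 = (6^{k+2} − 1)/5.
Hence N(T_m) = (6^{m+1} − 1)/5 for every m ≥ 0, by induction.

N(T_m) = (6^{m+1} − 1)/5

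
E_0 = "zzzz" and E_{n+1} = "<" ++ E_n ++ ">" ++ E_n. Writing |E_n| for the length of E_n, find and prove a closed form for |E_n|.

Claim: |E_n| = 6·2^n − 2.

Base case: |E_0| = 4, and 6·2^0 − 2 = 4.
Assume |E_j| = 6·2^j − 2.
Then |E_{j+1}| = 1 + |E_j| + 1 + |E_j| = 2|E_j| + 2 = 2(6·2^j − 2) + 2 = 6·2^{j+1} − 4 + 2 = 6·2^{j+1} − 2.
By induction, |E_n| = 6·2^n − 2 for all n ≥ 0.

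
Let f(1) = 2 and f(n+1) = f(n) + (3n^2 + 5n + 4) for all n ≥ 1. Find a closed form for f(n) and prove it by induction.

Claim: f(n) = n^3 + n^2 + 2n − 2.

Base case: f(1) = 2, and 1^3 + 1^2 + 2·1 − 2 = 2.
Assume f(k) = k^3 + k^2 + 2k − 2.
Then f(k+1) = f(k) + (3k^2 + 5k + 4) = (k^3 + k^2 + 2k − 2) + (3k^2 + 5k + 4) = k^3 + 4k^2 + 7k + 2,
and (k+1)^3 + (k+1)^2 + 2·(k+1) − 2 = k^3 + 4k^2 + 7k + 2.
By induction, f(n) = n^3 + n^2 + 2n − 2 for all n ≥ 1.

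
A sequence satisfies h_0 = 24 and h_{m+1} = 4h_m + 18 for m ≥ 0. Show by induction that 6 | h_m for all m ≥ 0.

Base case: h_0 = 24 = 6·4, so 6 | h_0.
Assume 6 | h_k, so h_k = 6t for some integer t.
Then h_{k+1} = 4h_k + 18 = 4·(6t) + 18 = 6(4t + 3), so 6 | h_{k+1}.
So the property holds for k+1, and by induction 6 | h_m for all m ≥ 0.

6 | h_m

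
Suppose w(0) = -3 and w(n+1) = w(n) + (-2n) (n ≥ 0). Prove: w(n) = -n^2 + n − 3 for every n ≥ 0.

Base case: w(0) = -3, and -0^2 + 0 − 3 = -3.
Assume w(r) = -r^2 + r − 3.
Then w(r+1) = w(r) + (-2r) = (-r^2 + r − 3) + (-2r) = -r^2 − r − 3,
and -(r+1)^2 + (r+1) − 3 = -r^2 − r − 3.
This completes the inductive step, so w(n) = -n^2 + n − 3 for all n ≥ 0.

w(n) = -n^2 + n − 3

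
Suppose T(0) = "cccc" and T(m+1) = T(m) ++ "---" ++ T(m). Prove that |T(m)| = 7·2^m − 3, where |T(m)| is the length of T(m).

Base case: |T(0)| = 4, and 7·2^0 − 3 = 4.
Assume |T(k)| = 7·2^k − 3.
Then |T(k+1)| = |T(k)| + 3 + |T(k)| = 2|T(k)| + 3 = 2(7·2^k − 3) + 3 = 7·2^{k+1} − 6 + 3 = 7·2^{k+1} − 3.
So the formula holds for k+1, and by induction |T(m)| = 7·2^m − 3 for all m ≥ 0.

|T(m)| = 7·2^m − 3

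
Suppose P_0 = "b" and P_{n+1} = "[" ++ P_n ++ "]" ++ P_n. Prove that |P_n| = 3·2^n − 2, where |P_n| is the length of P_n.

Base case: |P_0| = 1, and 3·2^0 − 2 = 1.
Assume |P_k| = 3·2^k − 2.
Then |P_{k+1}| = 1 + |P_k| + 1 + |P_k| = 2|P_k| + 2 = 2(3·2^k − 2) + 2 = 3·2^{k+1} − 4 + 2 = 3·2^{k+1} − 2.
Hence |P_n| = 3·2^n − 2 for every n ≥ 0, by induction.

|P_n| = 3·2^n − 2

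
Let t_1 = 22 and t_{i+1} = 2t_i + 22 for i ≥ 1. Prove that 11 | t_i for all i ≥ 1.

Base case: t_1 = 22 = 11·2, so 11 | t_1.
Assume 11 | t_r, so t_r = 11s for some integer s.
Then t_{r+1} = 2t_r + 22 = 2·(11s) + 22 = 11(2s + 2), so 11 | t_{r+1}.
So the property holds for r+1, and by induction 11 | t_i for all i ≥ 1.

11 | t_i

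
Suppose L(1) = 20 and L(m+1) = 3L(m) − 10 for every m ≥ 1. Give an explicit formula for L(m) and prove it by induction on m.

Claim: L(m) = 5·3^m + 5.

Base case: L(1) = 20, and 5·3^1 + 5 = 15 + 5 = 20.
Assume L(j) = 5·3^j + 5 for some j ≥ 1.
Then L(j+1) = 3L(j) − 10 = 3·(5·3^j + 5) − 10 = 15·3^j + 15 − 10 = 5·3^{j+1} + 5.
So the formula holds for j+1, and by induction L(m) = 5·3^m + 5 for all m ≥ 1.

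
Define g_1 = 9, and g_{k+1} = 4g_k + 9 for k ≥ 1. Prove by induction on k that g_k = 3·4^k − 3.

Base case: g_1 = 9, and 3·4^1 − 3 = 12 − 3 = 9.
Assume g_r = 3·4^r − 3 for some r ≥ 1.
Then g_{r+1} = 4g_r + 9 = 4·(3·4^r − 3) + 9 = 12·4^r − 12 + 9 = 3·4^{r+1} − 3.
By induction, g_k = 3·4^k − 3 for all k ≥ 1.

g_k = 3·4^k − 3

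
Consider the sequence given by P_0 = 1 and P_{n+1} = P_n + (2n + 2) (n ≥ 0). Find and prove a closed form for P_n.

Claim: P_n = n^2 + n + 1.

Base case: P_0 = 1, and 0^2 + 0 + 1 = 1.
Assume P_k = k^2 + k + 1.
Then P_{k+1} = P_k + (2k + 2) = (k^2 + k + 1) + (2k + 2) = k^2 + 3k + 3,
and (k+1)^2 + (k+1) + 1 = k^2 + 3k + 3.
This completes the inductive step, so P_n = n^2 + n + 1 for all n ≥ 0.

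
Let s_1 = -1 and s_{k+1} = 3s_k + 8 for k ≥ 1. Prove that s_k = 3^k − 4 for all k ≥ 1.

Base case: s_1 = -1, and 3^1 − 4 = 3 − 4 = -1.
Assume s_m = 3^m − 4 for some m ≥ 1.
Then s_{m+1} = 3s_m + 8 = 3·(3^m − 4) + 8 = 3^{m+1} − 12 + 8 = 3^{m+1} − 4.
Hence s_k = 3^k − 4 for every k ≥ 1, by induction.

s_k = 3^k − 4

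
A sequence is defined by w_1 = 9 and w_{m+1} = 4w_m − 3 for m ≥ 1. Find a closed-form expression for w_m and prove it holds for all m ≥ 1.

Claim: w_m = 2·4^m + 1.

Base case: w_1 = 9, and 2·4^1 + 1 = 8 + 1 = 9.
Assume w_r = 2·4^r + 1 for some r ≥ 1.
Then w_{r+1} = 4w_r − 3 = 4·(2·4^r + 1) − 3 = 8·4^r + 4 − 3 = 2·4^{r+1} + 1.
By induction, w_m = 2·4^m + 1 for all m ≥ 1.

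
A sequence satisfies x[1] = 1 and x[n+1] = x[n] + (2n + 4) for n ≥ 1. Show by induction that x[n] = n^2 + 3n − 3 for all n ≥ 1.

Base case: x[1] = 1, and 1^2 + 3·1 − 3 = 1.
Assume x[r] = r^2 + 3r − 3.
Then x[r+1] = x[r] + (2r + 4) = (r^2 + 3r − 3) + (2r + 4) = r^2 + 5r + 1,
and (r+1)^2 + 3·(r+1) − 3 = r^2 + 5r + 1.
This completes the inductive step, so x[n] = n^2 + 3n − 3 for all n ≥ 1.

x[n] = n^2 + 3n − 3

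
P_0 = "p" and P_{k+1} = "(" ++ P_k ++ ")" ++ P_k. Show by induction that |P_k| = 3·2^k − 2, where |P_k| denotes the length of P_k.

Base case: |P_0| = 1, and 3·2^0 − 2 = 1.
Assume |P_r| = 3·2^r − 2.
Then |P_{r+1}| = 1 + |P_r| + 1 + |P_r| = 2|P_r| + 2 = 2(3·2^r − 2) + 2 = 3·2^{r+1} − 4 + 2 = 3·2^{r+1} − 2.
By induction, |P_k| = 3·2^k − 2 for all k ≥ 0.

|P_k| = 3·2^k − 2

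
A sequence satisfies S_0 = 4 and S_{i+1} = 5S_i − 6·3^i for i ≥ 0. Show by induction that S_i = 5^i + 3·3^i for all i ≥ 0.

Base case: S_0 = 4, and 5^0 + 3·3^0 = 1 + 3 = 4.
Assume S_m = 5^m + 3·3^m for some m ≥ 0.
Then S_{m+1} = 5S_m − 6·3^m = 5·(5^m + 3·3^m) − 6·3^m = 5^{m+1} + 15·3^m − 6·3^m = 5^{m+1} + 9·3^m = 5^{m+1} + 3·3^{m+1}.
So the formula holds for m+1, and by induction S_i = 5^i + 3·3^i for all i ≥ 0.

S_i = 5^i + 3·3^i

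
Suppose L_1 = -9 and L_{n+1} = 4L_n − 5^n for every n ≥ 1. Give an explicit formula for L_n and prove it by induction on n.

Claim: L_n = -4^n − 5^n.

Base case: L_1 = -9, and -4^1 − 5^1 = -4 − 5 = -9.
Assume L_m = -4^m − 5^m for some m ≥ 1.
Then L_{m+1} = 4L_m − 5^m = 4·(-4^m − 5^m) − 5^m = -4^{m+1} − 4·5^m − 5^m = -4^{m+1} − 5·5^m = -4^{m+1} − 5^{m+1}.
This completes the inductive step, so L_n = -4^n − 5^n for all n ≥ 1.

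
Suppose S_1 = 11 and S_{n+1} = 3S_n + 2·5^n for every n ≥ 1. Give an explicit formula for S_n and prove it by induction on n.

Claim: S_n = 2·3^n + 5^n.

Base case: S_1 = 11, and 2·3^1 + 5^1 = 6 + 5 = 11.
Assume S_j = 2·3^j + 5^j for some j ≥ 1.
Then S_{j+1} = 3S_j + 2·5^j = 3·(2·3^j + 5^j) + 2·5^j = 2·3^{j+1} + 3·5^j + 2·5^j = 2·3^{j+1} + 5·5^j = 2·3^{j+1} + 5^{j+1}.
So the formula holds for j+1, and by induction S_n = 2·3^n + 5^n for all n ≥ 1.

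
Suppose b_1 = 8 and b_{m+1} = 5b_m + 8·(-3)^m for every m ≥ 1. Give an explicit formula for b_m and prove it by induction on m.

Claim: b_m = 5^m − (-3)^m.

Base case: b_1 = 8, and 5^1 − (-3)^1 = 5 + 3 = 8.
Assume b_k = 5^k − (-3)^k for some k ≥ 1.
Then b_{k+1} = 5b_k + 8·(-3)^k = 5·(5^k − (-3)^k) + 8·(-3)^k = 5^{k+1} − 5·(-3)^k + 8·(-3)^k = 5^{k+1} + 3·(-3)^k = 5^{k+1} − (-3)^{k+1}.
Hence b_m = 5^m − (-3)^m for every m ≥ 1, by induction.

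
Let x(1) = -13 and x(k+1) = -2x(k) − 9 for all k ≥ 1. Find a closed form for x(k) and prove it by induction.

Claim: x(k) = 5·(-2)^k − 3.

Base case: x(1) = -13, and 5·(-2)^1 − 3 = -10 − 3 = -13.
Assume x(j) = 5·(-2)^j − 3 for some j ≥ 1.
Then x(j+1) = -2x(j) − 9 = -2·(5·(-2)^j − 3) − 9 = -10·(-2)^j + 6 − 9 = 5·(-2)^{j+1} − 3.
Hence x(k) = 5·(-2)^k − 3 for every k ≥ 1, by induction.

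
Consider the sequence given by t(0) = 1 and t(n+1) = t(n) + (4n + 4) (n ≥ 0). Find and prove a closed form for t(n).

Claim: t(n) = 2n^2 + 2n + 1.

Base case: t(0) = 1, and 2·0^2 + 2·0 + 1 = 1.
Assume t(r) = 2r^2 + 2r + 1.
Then t(r+1) = t(r) + (4r + 4) = (2r^2 + 2r + 1) + (4r + 4) = 2r^2 + 6r + 5,
and 2·(r+1)^2 + 2·(r+1) + 1 = 2r^2 + 6r + 5.
This completes the inductive step, so t(n) = 2n^2 + 2n + 1 for all n ≥ 0.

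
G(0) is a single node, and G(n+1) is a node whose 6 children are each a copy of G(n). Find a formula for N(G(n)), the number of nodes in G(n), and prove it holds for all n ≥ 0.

Claim: N(G(n)) = (6^{n+1} − 1)/5.

Base case: N(G(0)) = 1, and (6^{0+1} − 1)/5 = 1.
Assume N(G(j)) = (6^{j+1} − 1)/5.
Then N(G(j+1)) = 1 + 6N(G(j)) = 1 + 6·(6^{j+1} − 1)/5 = 1 + (6^{j+2} − 6)/5 = (5 + 6^{j+2} − 6)/5 = (6^{j+2} − 1)/5.
By induction, N(G(n)) = (6^{n+1} − 1)/5 for all n ≥ 0.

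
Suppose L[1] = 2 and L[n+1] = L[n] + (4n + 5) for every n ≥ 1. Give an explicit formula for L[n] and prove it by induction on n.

Claim: L[n] = 2n^2 + 3n − 3.

Base case: L[1] = 2, and 2·1^2 + 3·1 − 3 = 2.
Assume L[r] = 2r^2 + 3r − 3.
Then L[r+1] = L[r] + (4r + 5) = (2r^2 + 3r − 3) + (4r + 5) = 2r^2 + 7r + 2,
and 2·(r+1)^2 + 3·(r+1) − 3 = 2r^2 + 7r + 2.
By induction, L[n] = 2n^2 + 3n − 3 for all n ≥ 1.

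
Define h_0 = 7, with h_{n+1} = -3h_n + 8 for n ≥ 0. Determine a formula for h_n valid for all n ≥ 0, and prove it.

Claim: h_n = 5·(-3)^n + 2.

Base case: h_0 = 7, and 5·(-3)^0 + 2 = 5 + 2 = 7.
Assume h_r = 5·(-3)^r + 2 for some r ≥ 0.
Then h_{r+1} = -3h_r + 8 = -3·(5·(-3)^r + 2) + 8 = -15·(-3)^r − 6 + 8 = 5·(-3)^{r+1} + 2.
By induction, h_n = 5·(-3)^n + 2 for all n ≥ 0.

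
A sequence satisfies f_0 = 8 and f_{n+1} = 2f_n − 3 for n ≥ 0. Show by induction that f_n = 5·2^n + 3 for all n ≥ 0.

Base case: f_0 = 8, and 5·2^0 + 3 = 5 + 3 = 8.
Assume f_j = 5·2^j + 3 for some j ≥ 0.
Then f_{j+1} = 2f_j − 3 = 2·(5·2^j + 3) − 3 = 10·2^j + 6 − 3 = 5·2^{j+1} + 3.
This completes the inductive step, so f_n = 5·2^n + 3 for all n ≥ 0.

f_n = 5·2^n + 3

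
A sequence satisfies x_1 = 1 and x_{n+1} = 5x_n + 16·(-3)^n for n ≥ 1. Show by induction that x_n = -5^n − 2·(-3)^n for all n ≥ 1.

Base case: x_1 = 1, and -5^1 − 2·(-3)^1 = -5 + 6 = 1.
Assume x_m = -5^m − 2·(-3)^m for some m ≥ 1.
Then x_{m+1} = 5x_m + 16·(-3)^m = 5·(-5^m − 2·(-3)^m) + 16·(-3)^m = -5^{m+1} − 10·(-3)^m + 16·(-3)^m = -5^{m+1} + 6·(-3)^m = -5^{m+1} − 2·(-3)^{m+1}.
By induction, x_n = -5^n − 2·(-3)^n for all n ≥ 1.

x_n = -5^n − 2·(-3)^n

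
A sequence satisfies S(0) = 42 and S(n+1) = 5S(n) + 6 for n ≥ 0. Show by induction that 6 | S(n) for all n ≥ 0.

Base case: S(0) = 42 = 6·7, so 6 | S(0).
Assume 6 | S(k), so S(k) = 6t for some integer t.
Then S(k+1) = 5S(k) + 6 = 5·(6t) + 6 = 6(5t + 1), so 6 | S(k+1).
By induction, 6 | S(n) for all n ≥ 0.

6 | S(n)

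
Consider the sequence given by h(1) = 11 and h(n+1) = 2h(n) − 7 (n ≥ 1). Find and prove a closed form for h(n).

Claim: h(n) = 2^{n+1} + 7.

Base case: h(1) = 11, and 2^{1+1} + 7 = 4 + 7 = 11.
Assume h(r) = 2^{r+1} + 7 for some r ≥ 1.
Then h(r+1) = 2h(r) − 7 = 2·(2^{r+1} + 7) − 7 = 2^{r+2} + 14 − 7 = 2^{r+2} + 7.
So the formula holds for r+1, and by induction h(n) = 2^{n+1} + 7 for all n ≥ 1.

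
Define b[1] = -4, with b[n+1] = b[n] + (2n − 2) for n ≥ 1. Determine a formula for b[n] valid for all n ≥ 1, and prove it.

Claim: b[n] = n^2 − 3n − 2.

Base case: b[1] = -4, and 1^2 − 3·1 − 2 = -4.
Assume b[r] = r^2 − 3r − 2.
Then b[r+1] = b[r] + (2r − 2) = (r^2 − 3r − 2) + (2r − 2) = r^2 − r − 4,
and (r+1)^2 − 3·(r+1) − 2 = r^2 − r − 4.
By induction, b[n] = n^2 − 3n − 2 for all n ≥ 1.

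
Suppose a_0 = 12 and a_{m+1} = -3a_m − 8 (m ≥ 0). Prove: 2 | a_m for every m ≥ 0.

Base case: a_0 = 12 = 2·6, so 2 | a_0.
Assume 2 | a_k, so a_k = 2t for some integer t.
Then a_{k+1} = -3a_k − 8 = -3·(2t) − 8 = 2(-3t − 4), so 2 | a_{k+1}.
So the property holds for k+1, and by induction 2 | a_m for all m ≥ 0.

2 | a_m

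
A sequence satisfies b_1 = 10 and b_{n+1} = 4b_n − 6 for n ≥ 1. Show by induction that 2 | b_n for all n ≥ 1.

Base case: b_1 = 10 = 2·5, so 2 | b_1.
Assume 2 | b_r, so b_r = 2t for some integer t.
Then b_{r+1} = 4b_r − 6 = 4·(2t) − 6 = 2(4t − 3), so 2 | b_{r+1}.
This completes the inductive step, so 2 | b_n for all n ≥ 1.

2 | b_n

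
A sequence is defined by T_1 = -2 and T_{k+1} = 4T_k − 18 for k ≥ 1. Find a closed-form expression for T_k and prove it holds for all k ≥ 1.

Claim: T_k = -2·4^k + 6.

Base case: T_1 = -2, and -2·4^1 + 6 = -8 + 6 = -2.
Assume T_m = -2·4^m + 6 for some m ≥ 1.
Then T_{m+1} = 4T_m − 18 = 4·(-2·4^m + 6) − 18 = -8·4^m + 24 − 18 = -2·4^{m+1} + 6.
By induction, T_k = -2·4^k + 6 for all k ≥ 1.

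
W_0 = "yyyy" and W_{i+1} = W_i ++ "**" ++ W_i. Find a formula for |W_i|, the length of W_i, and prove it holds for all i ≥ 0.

Claim: |W_i| = 6·2^i − 2.

Base case: |W_0| = 4, and 6·2^0 − 2 = 4.
Assume |W_k| = 6·2^k − 2.
Then |W_{k+1}| = |W_k| + 2 + |W_k| = 2|W_k| + 2 = 2(6·2^k − 2) + 2 = 6·2^{k+1} − 4 + 2 = 6·2^{k+1} − 2.
By induction, |W_i| = 6·2^i − 2 for all i ≥ 0.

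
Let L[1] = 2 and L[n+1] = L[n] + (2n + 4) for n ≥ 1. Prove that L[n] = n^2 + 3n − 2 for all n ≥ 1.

Base case: L[1] = 2, and 1^2 + 3·1 − 2 = 2.
Assume L[j] = j^2 + 3j − 2.
Then L[j+1] = L[j] + (2j + 4) = (j^2 + 3j − 2) + (2j + 4) = j^2 + 5j + 2,
and (j+1)^2 + 3·(j+1) − 2 = j^2 + 5j + 2.
Hence L[n] = n^2 + 3n − 2 for every n ≥ 1, by induction.

L[n] = n^2 + 3n − 2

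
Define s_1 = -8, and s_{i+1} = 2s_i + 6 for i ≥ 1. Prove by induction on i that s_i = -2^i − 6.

Base case: s_1 = -8, and -2^1 − 6 = -2 − 6 = -8.
Assume s_j = -2^j − 6 for some j ≥ 1.
Then s_{j+1} = 2s_j + 6 = 2·(-2^j − 6) + 6 = -2^{j+1} − 12 + 6 = -2^{j+1} − 6.
So the formula holds for j+1, and by induction s_i = -2^i − 6 for all i ≥ 1.

s_i = -2^i − 6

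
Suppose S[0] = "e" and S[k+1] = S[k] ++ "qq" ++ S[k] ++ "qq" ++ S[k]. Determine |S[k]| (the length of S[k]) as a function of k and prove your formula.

Claim: |S[k]| = 3^{k+1} − 2.

Base case: |S[0]| = 1, and 3^{0+1} − 2 = 1.
Assume |S[r]| = 3^{r+1} − 2.
Then |S[r+1]| = 3|S[r]| + 4 = 3(3^{r+1} − 2) + 4 = 3^{r+2} − 6 + 4 = 3^{r+2} − 2.
This completes the inductive step, so |S[k]| = 3^{k+1} − 2 for all k ≥ 0.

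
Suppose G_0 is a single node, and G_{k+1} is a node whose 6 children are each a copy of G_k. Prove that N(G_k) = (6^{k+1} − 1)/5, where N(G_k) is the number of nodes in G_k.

Base case: N(G_0) = 1, and (6^{0+1} − 1)/5 = 1.
Assume N(G_r) = (6^{r+1} − 1)/5.
Then N(G_{r+1}) = 1 + 6N(G_r) = 1 + 6·(6^{r+1} − 1)/5 = 1 + (6^{r+2} − 6)/5 = (5 + 6^{r+2} − 6)/5 = (6^{r+2} − 1)/5.
Hence N(G_k) = (6^{k+1} − 1)/5 for every k ≥ 0, by induction.

N(G_k) = (6^{k+1} − 1)/5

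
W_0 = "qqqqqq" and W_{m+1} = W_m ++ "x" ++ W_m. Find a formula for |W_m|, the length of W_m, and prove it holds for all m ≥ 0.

Claim: |W_m| = 7·2^m − 1.

Base case: |W_0| = 6, and 7·2^0 − 1 = 6.
Assume |W_k| = 7·2^k − 1.
Then |W_{k+1}| = |W_k| + 1 + |W_k| = 2|W_k| + 1 = 2(7·2^k − 1) + 1 = 7·2^{k+1} − 2 + 1 = 7·2^{k+1} − 1.
This completes the inductive step, so |W_m| = 7·2^m − 1 for all m ≥ 0.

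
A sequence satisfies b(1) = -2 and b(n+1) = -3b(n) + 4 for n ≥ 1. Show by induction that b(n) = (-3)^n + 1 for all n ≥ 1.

Base case: b(1) = -2, and (-3)^1 + 1 = -3 + 1 = -2.
Assume b(r) = (-3)^r + 1 for some r ≥ 1.
Then b(r+1) = -3b(r) + 4 = -3·((-3)^r + 1) + 4 = -3·(-3)^r − 3 + 4 = (-3)^{r+1} + 1.
This completes the inductive step, so b(n) = (-3)^n + 1 for all n ≥ 1.

b(n) = (-3)^n + 1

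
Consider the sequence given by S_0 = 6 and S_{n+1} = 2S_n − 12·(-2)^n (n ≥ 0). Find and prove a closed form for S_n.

Claim: S_n = 3·2^n + 3·(-2)^n.

Base case: S_0 = 6, and 3·2^0 + 3·(-2)^0 = 3 + 3 = 6.
Assume S_r = 3·2^r + 3·(-2)^r for some r ≥ 0.
Then S_{r+1} = 2S_r − 12·(-2)^r = 2·(3·2^r + 3·(-2)^r) − 12·(-2)^r = 3·2^{r+1} + 6·(-2)^r − 12·(-2)^r = 3·2^{r+1} − 6·(-2)^r = 3·2^{r+1} + 3·(-2)^{r+1}.
Hence S_n = 3·2^n + 3·(-2)^n for every n ≥ 0, by induction.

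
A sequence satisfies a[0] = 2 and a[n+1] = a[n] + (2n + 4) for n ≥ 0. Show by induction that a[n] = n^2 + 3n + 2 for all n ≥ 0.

Base case: a[0] = 2, and 0^2 + 3·0 + 2 = 2.
Assume a[k] = k^2 + 3k + 2.
Then a[k+1] = a[k] + (2k + 4) = (k^2 + 3k + 2) + (2k + 4) = k^2 + 5k + 6,
and (k+1)^2 + 3·(k+1) + 2 = k^2 + 5k + 6.
By induction, a[n] = n^2 + 3n + 2 for all n ≥ 0.

a[n] = n^2 + 3n + 2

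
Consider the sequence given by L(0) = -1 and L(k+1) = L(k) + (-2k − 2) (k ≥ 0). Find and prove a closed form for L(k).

Claim: L(k) = -k^2 − k − 1.

Base case: L(0) = -1, and -0^2 − 0 − 1 = -1.
Assume L(m) = -m^2 − m − 1.
Then L(m+1) = L(m) + (-2m − 2) = (-m^2 − m − 1) + (-2m − 2) = -m^2 − 3m − 3,
and -(m+1)^2 − (m+1) − 1 = -m^2 − 3m − 3.
By induction, L(k) = -k^2 − k − 1 for all k ≥ 0.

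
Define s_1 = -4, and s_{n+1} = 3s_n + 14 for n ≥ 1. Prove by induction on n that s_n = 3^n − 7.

Base case: s_1 = -4, and 3^1 − 7 = 3 − 7 = -4.
Assume s_k = 3^k − 7 for some k ≥ 1.
Then s_{k+1} = 3s_k + 14 = 3·(3^k − 7) + 14 = 3^{k+1} − 21 + 14 = 3^{k+1} − 7.
Hence s_n = 3^n − 7 for every n ≥ 1, by induction.

s_n = 3^n − 7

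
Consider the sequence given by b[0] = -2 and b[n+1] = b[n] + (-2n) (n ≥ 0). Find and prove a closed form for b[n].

Claim: b[n] = -n^2 + n − 2.

Base case: b[0] = -2, and -0^2 + 0 − 2 = -2.
Assume b[j] = -j^2 + j − 2.
Then b[j+1] = b[j] + (-2j) = (-j^2 + j − 2) + (-2j) = -j^2 − j − 2,
and -(j+1)^2 + (j+1) − 2 = -j^2 − j − 2.
Hence b[n] = -n^2 + n − 2 for every n ≥ 0, by induction.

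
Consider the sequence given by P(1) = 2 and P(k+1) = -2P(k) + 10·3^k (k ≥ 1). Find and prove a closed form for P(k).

Claim: P(k) = 2·(-2)^k + 2·3^k.

Base case: P(1) = 2, and 2·(-2)^1 + 2·3^1 = -4 + 6 = 2.
Assume P(r) = 2·(-2)^r + 2·3^r for some r ≥ 1.
Then P(r+1) = -2P(r) + 10·3^r = -2·(2·(-2)^r + 2·3^r) + 10·3^r = 2·(-2)^{r+1} − 4·3^r + 10·3^r = 2·(-2)^{r+1} + 6·3^r = 2·(-2)^{r+1} + 2·3^{r+1}.
Hence P(k) = 2·(-2)^k + 2·3^k for every k ≥ 1, by induction.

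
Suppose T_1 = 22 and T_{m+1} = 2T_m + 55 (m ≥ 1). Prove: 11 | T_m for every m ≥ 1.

Base case: T_1 = 22 = 11·2, so 11 | T_1.
Assume 11 | T_k, so T_k = 11t for some integer t.
Then T_{k+1} = 2T_k + 55 = 2·(11t) + 55 = 11(2t + 5), so 11 | T_{k+1}.
This completes the inductive step, so 11 | T_m for all m ≥ 1.

11 | T_m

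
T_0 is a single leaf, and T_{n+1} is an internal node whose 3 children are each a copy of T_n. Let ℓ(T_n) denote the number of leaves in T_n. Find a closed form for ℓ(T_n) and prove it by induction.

Claim: ℓ(T_n) = 3^n.

Base case: ℓ(T_0) = 1, and 3^0 = 1.
Assume ℓ(T_r) = 3^r.
Then ℓ(T_{r+1}) = 3·ℓ(T_r) = 3·3^r = 3^{r+1}.
So the formula holds for r+1, and by induction ℓ(T_n) = 3^n for all n ≥ 0.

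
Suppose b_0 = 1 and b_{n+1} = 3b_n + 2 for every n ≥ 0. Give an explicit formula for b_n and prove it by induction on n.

Claim: b_n = 2·3^n − 1.

Base case: b_0 = 1, and 2·3^0 − 1 = 2 − 1 = 1.
Assume b_m = 2·3^m − 1 for some m ≥ 0.
Then b_{m+1} = 3b_m + 2 = 3·(2·3^m − 1) + 2 = 6·3^m − 3 + 2 = 2·3^{m+1} − 1.
So the formula holds for m+1, and by induction b_n = 2·3^n − 1 for all n ≥ 0.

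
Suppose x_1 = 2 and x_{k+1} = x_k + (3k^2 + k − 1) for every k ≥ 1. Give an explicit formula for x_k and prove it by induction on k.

Claim: x_k = k^3 − k^2 − k + 3.

Base case: x_1 = 2, and 1^3 − 1^2 − 1 + 3 = 2.
Assume x_r = r^3 − r^2 − r + 3.
Then x_{r+1} = x_r + (3r^2 + r − 1) = (r^3 − r^2 − r + 3) + (3r^2 + r − 1) = r^3 + 2r^2 + 2,
and (r+1)^3 − (r+1)^2 − (r+1) + 3 = r^3 + 2r^2 + 2.
This completes the inductive step, so x_k = k^3 − k^2 − k + 3 for all k ≥ 1.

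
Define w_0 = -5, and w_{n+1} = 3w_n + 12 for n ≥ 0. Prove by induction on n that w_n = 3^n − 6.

Base case: w_0 = -5, and 3^0 − 6 = 1 − 6 = -5.
Assume w_m = 3^m − 6 for some m ≥ 0.
Then w_{m+1} = 3w_m + 12 = 3·(3^m − 6) + 12 = 3^{m+1} − 18 + 12 = 3^{m+1} − 6.
So the formula holds for m+1, and by induction w_n = 3^n − 6 for all n ≥ 0.

w_n = 3^n − 6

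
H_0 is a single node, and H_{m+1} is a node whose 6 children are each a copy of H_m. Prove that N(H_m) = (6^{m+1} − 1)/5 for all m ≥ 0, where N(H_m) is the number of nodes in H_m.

Base case: N(H_0) = 1, and (6^{0+1} − 1)/5 = 1.
Assume N(H_k) = (6^{k+1} − 1)/5.
Then N(H_{k+1}) = 1 + 6N(H_k) = 1 + 6·(6^{k+1} − 1)/5 = 1 + (6^{k+2} − 6)/5 = (5 + 6^{k+2} − 6)/5 = (6^{k+2} − 1)/5.
This completes the inductive step, so N(H_m) = (6^{m+1} − 1)/5 for all m ≥ 0.

N(H_m) = (6^{m+1} − 1)/5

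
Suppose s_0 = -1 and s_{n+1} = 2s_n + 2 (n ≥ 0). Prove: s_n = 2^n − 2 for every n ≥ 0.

Base case: s_0 = -1, and 2^0 − 2 = 1 − 2 = -1.
Assume s_j = 2^j − 2 for some j ≥ 0.
Then s_{j+1} = 2s_j + 2 = 2·(2^j − 2) + 2 = 2^{j+1} − 4 + 2 = 2^{j+1} − 2.
This completes the inductive step, so s_n = 2^n − 2 for all n ≥ 0.

s_n = 2^n − 2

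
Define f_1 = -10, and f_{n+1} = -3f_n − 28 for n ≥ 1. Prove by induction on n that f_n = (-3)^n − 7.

Base case: f_1 = -10, and (-3)^1 − 7 = -3 − 7 = -10.
Assume f_k = (-3)^k − 7 for some k ≥ 1.
Then f_{k+1} = -3f_k − 28 = -3·((-3)^k − 7) − 28 = -3·(-3)^k + 21 − 28 = (-3)^{k+1} − 7.
So the formula holds for k+1, and by induction f_n = (-3)^n − 7 for all n ≥ 1.

f_n = (-3)^n − 7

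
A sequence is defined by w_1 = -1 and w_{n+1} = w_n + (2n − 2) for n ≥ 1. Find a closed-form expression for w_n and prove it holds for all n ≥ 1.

Claim: w_n = n^2 − 3n + 1.

Base case: w_1 = -1, and 1^2 − 3·1 + 1 = -1.
Assume w_j = j^2 − 3j + 1.
Then w_{j+1} = w_j + (2j − 2) = (j^2 − 3j + 1) + (2j − 2) = j^2 − j − 1,
and (j+1)^2 − 3·(j+1) + 1 = j^2 − j − 1.
Hence w_n = n^2 − 3n + 1 for every n ≥ 1, by induction.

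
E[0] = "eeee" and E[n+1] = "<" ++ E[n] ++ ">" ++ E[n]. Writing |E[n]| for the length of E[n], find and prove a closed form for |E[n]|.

Claim: |E[n]| = 6·2^n − 2.

Base case: |E[0]| = 4, and 6·2^0 − 2 = 4.
Assume |E[k]| = 6·2^k − 2.
Then |E[k+1]| = 1 + |E[k]| + 1 + |E[k]| = 2|E[k]| + 2 = 2(6·2^k − 2) + 2 = 6·2^{k+1} − 4 + 2 = 6·2^{k+1} − 2.
Hence |E[n]| = 6·2^n − 2 for every n ≥ 0, by induction.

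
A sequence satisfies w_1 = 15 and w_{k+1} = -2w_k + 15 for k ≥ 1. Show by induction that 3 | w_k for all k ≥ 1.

Base case: w_1 = 15 = 3·5, so 3 | w_1.
Assume 3 | w_r, so w_r = 3t for some integer t.
Then w_{r+1} = -2w_r + 15 = -2·(3t) + 15 = 3(-2t + 5), so 3 | w_{r+1}.
By induction, 3 | w_k for all k ≥ 1.

3 | w_k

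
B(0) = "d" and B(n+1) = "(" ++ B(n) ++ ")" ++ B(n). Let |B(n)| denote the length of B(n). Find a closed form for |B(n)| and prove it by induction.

Claim: |B(n)| = 3·2^n − 2.

Base case: |B(0)| = 1, and 3·2^0 − 2 = 1.
Assume |B(r)| = 3·2^r − 2.
Then |B(r+1)| = 1 + |B(r)| + 1 + |B(r)| = 2|B(r)| + 2 = 2(3·2^r − 2) + 2 = 3·2^{r+1} − 4 + 2 = 3·2^{r+1} − 2.
So the formula holds for r+1, and by induction |B(n)| = 3·2^n − 2 for all n ≥ 0.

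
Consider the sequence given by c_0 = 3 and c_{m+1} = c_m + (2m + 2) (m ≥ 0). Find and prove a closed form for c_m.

Claim: c_m = m^2 + m + 3.

Base case: c_0 = 3, and 0^2 + 0 + 3 = 3.
Assume c_r = r^2 + r + 3.
Then c_{r+1} = c_r + (2r + 2) = (r^2 + r + 3) + (2r + 2) = r^2 + 3r + 5,
and (r+1)^2 + (r+1) + 3 = r^2 + 3r + 5.
Hence c_m = m^2 + m + 3 for every m ≥ 0, by induction.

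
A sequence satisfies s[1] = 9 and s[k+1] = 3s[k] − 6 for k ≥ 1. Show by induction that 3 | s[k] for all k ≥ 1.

Base case: s[1] = 9 = 3·3, so 3 | s[1].
Assume 3 | s[r], so s[r] = 3t for some integer t.
Then s[r+1] = 3s[r] − 6 = 3·(3t) − 6 = 3(3t − 2), so 3 | s[r+1].
Hence 3 | s[k] for every k ≥ 1, by induction.

3 | s[k]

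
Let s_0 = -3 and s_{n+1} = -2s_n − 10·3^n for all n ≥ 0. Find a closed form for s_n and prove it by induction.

Claim: s_n = -(-2)^n − 2·3^n.

Base case: s_0 = -3, and -(-2)^0 − 2·3^0 = -1 − 2 = -3.
Assume s_m = -(-2)^m − 2·3^m for some m ≥ 0.
Then s_{m+1} = -2s_m − 10·3^m = -2·(-(-2)^m − 2·3^m) − 10·3^m = -(-2)^{m+1} + 4·3^m − 10·3^m = -(-2)^{m+1} − 6·3^m = -(-2)^{m+1} − 2·3^{m+1}.
So the formula holds for m+1, and by induction s_n = -(-2)^n − 2·3^n for all n ≥ 0.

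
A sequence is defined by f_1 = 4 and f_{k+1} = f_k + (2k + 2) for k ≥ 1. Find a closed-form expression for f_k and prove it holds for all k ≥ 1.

Claim: f_k = k^2 + k + 2.

Base case: f_1 = 4, and 1^2 + 1 + 2 = 4.
Assume f_r = r^2 + r + 2.
Then f_{r+1} = f_r + (2r + 2) = (r^2 + r + 2) + (2r + 2) = r^2 + 3r + 4,
and (r+1)^2 + (r+1) + 2 = r^2 + 3r + 4.
Hence f_k = k^2 + k + 2 for every k ≥ 1, by induction.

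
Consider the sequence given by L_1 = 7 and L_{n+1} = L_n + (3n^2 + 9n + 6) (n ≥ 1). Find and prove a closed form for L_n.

Claim: L_n = n^3 + 3n^2 + 2n + 1.

Base case: L_1 = 7, and 1^3 + 3·1^2 + 2·1 + 1 = 7.
Assume L_k = k^3 + 3k^2 + 2k + 1.
Then L_{k+1} = L_k + (3k^2 + 9k + 6) = (k^3 + 3k^2 + 2k + 1) + (3k^2 + 9k + 6) = k^3 + 6k^2 + 11k + 7,
and (k+1)^3 + 3·(k+1)^2 + 2·(k+1) + 1 = k^3 + 6k^2 + 11k + 7.
By induction, L_n = n^3 + 3n^2 + 2n + 1 for all n ≥ 1.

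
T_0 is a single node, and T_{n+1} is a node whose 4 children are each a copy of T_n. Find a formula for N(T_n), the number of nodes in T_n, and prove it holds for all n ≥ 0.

Claim: N(T_n) = (4^{n+1} − 1)/3.

Base case: N(T_0) = 1, and (4^{0+1} − 1)/3 = 1.
Assume N(T_m) = (4^{m+1} − 1)/3.
Then N(T_{m+1}) = 1 + 4N(T_m) = 1 + 4·(4^{m+1} − 1)/3 = 1 + (4^{m+2} − 4)/3 = (3 + 4^{m+2} − 4)/3 = (4^{m+2} − 1)/3.
This completes the inductive step, so N(T_n) = (4^{n+1} − 1)/3 for all n ≥ 0.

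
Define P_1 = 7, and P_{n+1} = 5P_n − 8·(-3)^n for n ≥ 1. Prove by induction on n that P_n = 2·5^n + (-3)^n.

Base case: P_1 = 7, and 2·5^1 + (-3)^1 = 10 − 3 = 7.
Assume P_k = 2·5^k + (-3)^k for some k ≥ 1.
Then P_{k+1} = 5P_k − 8·(-3)^k = 5·(2·5^k + (-3)^k) − 8·(-3)^k = 2·5^{k+1} + 5·(-3)^k − 8·(-3)^k = 2·5^{k+1} − 3·(-3)^k = 2·5^{k+1} + (-3)^{k+1}.
Hence P_n = 2·5^n + (-3)^n for every n ≥ 1, by induction.

P_n = 2·5^n + (-3)^n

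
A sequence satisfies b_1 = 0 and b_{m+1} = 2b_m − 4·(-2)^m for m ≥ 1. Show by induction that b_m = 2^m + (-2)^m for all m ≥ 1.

Base case: b_1 = 0, and 2^1 + (-2)^1 = 2 − 2 = 0.
Assume b_r = 2^r + (-2)^r for some r ≥ 1.
Then b_{r+1} = 2b_r − 4·(-2)^r = 2·(2^r + (-2)^r) − 4·(-2)^r = 2^{r+1} + 2·(-2)^r − 4·(-2)^r = 2^{r+1} − 2·(-2)^r = 2^{r+1} + (-2)^{r+1}.
Hence b_m = 2^m + (-2)^m for every m ≥ 1, by induction.

b_m = 2^m + (-2)^m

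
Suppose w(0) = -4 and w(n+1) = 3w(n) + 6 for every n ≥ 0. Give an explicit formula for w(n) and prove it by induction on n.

Claim: w(n) = -3^n − 3.

Base case: w(0) = -4, and -3^0 − 3 = -1 − 3 = -4.
Assume w(r) = -3^r − 3 for some r ≥ 0.
Then w(r+1) = 3w(r) + 6 = 3·(-3^r − 3) + 6 = -3^{r+1} − 9 + 6 = -3^{r+1} − 3.
This completes the inductive step, so w(n) = -3^n − 3 for all n ≥ 0.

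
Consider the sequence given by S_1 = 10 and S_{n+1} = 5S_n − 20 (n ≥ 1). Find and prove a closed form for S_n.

Claim: S_n = 5^n + 5.

Base case: S_1 = 10, and 5^1 + 5 = 5 + 5 = 10.
Assume S_k = 5^k + 5 for some k ≥ 1.
Then S_{k+1} = 5S_k − 20 = 5·(5^k + 5) − 20 = 5^{k+1} + 25 − 20 = 5^{k+1} + 5.
This completes the inductive step, so S_n = 5^n + 5 for all n ≥ 1.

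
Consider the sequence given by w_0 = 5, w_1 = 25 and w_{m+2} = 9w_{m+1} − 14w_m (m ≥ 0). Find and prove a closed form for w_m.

Claim: w_m = 3·7^m + 2·2^m.

Base cases: w_0 = 5 and 3·7^0 + 2·2^0 = 5; w_1 = 25 and 3·7^1 + 2·2^1 = 25.
Assume w_i = 3·7^i + 2·2^i for all 0 ≤ i ≤ j, where j ≥ 1.
Then w_{j+1} = 9w_j − 14w_{j−1} = 9·(3·7^j + 2·2^j) − 14·(3·7^{j−1} + 2·2^{j−1}) = 3·(9·7 − 14)7^{j−1} + 2·(9·2 − 14)2^{j−1} = 147·7^{j−1} + 8·2^{j−1} = 3·7^{j+1} + 2·2^{j+1}.
This completes the inductive step, so w_m = 3·7^m + 2·2^m for all m ≥ 0.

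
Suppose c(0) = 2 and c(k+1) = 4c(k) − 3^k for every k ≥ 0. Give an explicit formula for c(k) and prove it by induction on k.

Claim: c(k) = 4^k + 3^k.

Base case: c(0) = 2, and 4^0 + 3^0 = 1 + 1 = 2.
Assume c(j) = 4^j + 3^j for some j ≥ 0.
Then c(j+1) = 4c(j) − 3^j = 4·(4^j + 3^j) − 3^j = 4^{j+1} + 4·3^j − 3^j = 4^{j+1} + 3·3^j = 4^{j+1} + 3^{j+1}.
This completes the inductive step, so c(k) = 4^k + 3^k for all k ≥ 0.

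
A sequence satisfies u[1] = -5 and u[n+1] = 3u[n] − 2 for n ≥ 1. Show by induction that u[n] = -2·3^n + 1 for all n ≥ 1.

Base case: u[1] = -5, and -2·3^1 + 1 = -6 + 1 = -5.
Assume u[j] = -2·3^j + 1 for some j ≥ 1.
Then u[j+1] = 3u[j] − 2 = 3·(-2·3^j + 1) − 2 = -6·3^j + 3 − 2 = -2·3^{j+1} + 1.
Hence u[n] = -2·3^n + 1 for every n ≥ 1, by induction.

u[n] = -2·3^n + 1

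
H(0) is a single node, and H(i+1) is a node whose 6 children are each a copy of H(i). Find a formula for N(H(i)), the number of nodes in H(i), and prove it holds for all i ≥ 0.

Claim: N(H(i)) = (6^{i+1} − 1)/5.

Base case: N(H(0)) = 1, and (6^{0+1} − 1)/5 = 1.
Assume N(H(m)) = (6^{m+1} − 1)/5.
Then N(H(m+1)) = 1 + 6N(H(m)) = 1 + 6·(6^{m+1} − 1)/5 = 1 + (6^{m+2} − 6)/5 = (5 + 6^{m+2} − 6)/5 = (6^{m+2} − 1)/5.
This completes the inductive step, so N(H(i)) = (6^{i+1} − 1)/5 for all i ≥ 0.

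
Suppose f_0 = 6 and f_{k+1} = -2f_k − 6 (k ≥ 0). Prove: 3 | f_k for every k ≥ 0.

Base case: f_0 = 6 = 3·2, so 3 | f_0.
Assume 3 | f_r, so f_r = 3t for some integer t.
Then f_{r+1} = -2f_r − 6 = -2·(3t) − 6 = 3(-2t − 2), so 3 | f_{r+1}.
Hence 3 | f_k for every k ≥ 0, by induction.

3 | f_k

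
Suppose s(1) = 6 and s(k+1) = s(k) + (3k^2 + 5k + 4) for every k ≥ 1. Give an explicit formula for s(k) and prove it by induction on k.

Claim: s(k) = k^3 + k^2 + 2k + 2.

Base case: s(1) = 6, and 1^3 + 1^2 + 2·1 + 2 = 6.
Assume s(m) = m^3 + m^2 + 2m + 2.
Then s(m+1) = s(m) + (3m^2 + 5m + 4) = (m^3 + m^2 + 2m + 2) + (3m^2 + 5m + 4) = m^3 + 4m^2 + 7m + 6,
and (m+1)^3 + (m+1)^2 + 2·(m+1) + 2 = m^3 + 4m^2 + 7m + 6.
This completes the inductive step, so s(k) = k^3 + k^2 + 2k + 2 for all k ≥ 1.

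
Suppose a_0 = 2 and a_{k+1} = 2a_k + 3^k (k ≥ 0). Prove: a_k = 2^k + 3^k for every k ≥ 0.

Base case: a_0 = 2, and 2^0 + 3^0 = 1 + 1 = 2.
Assume a_j = 2^j + 3^j for some j ≥ 0.
Then a_{j+1} = 2a_j + 3^j = 2·(2^j + 3^j) + 3^j = 2^{j+1} + 2·3^j + 3^j = 2^{j+1} + 3·3^j = 2^{j+1} + 3^{j+1}.
Hence a_k = 2^k + 3^k for every k ≥ 0, by induction.

a_k = 2^k + 3^k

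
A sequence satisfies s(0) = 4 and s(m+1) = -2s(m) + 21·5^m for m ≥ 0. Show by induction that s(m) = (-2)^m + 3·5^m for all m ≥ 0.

Base case: s(0) = 4, and (-2)^0 + 3·5^0 = 1 + 3 = 4.
Assume s(r) = (-2)^r + 3·5^r for some r ≥ 0.
Then s(r+1) = -2s(r) + 21·5^r = -2·((-2)^r + 3·5^r) + 21·5^r = (-2)^{r+1} − 6·5^r + 21·5^r = (-2)^{r+1} + 15·5^r = (-2)^{r+1} + 3·5^{r+1}.
This completes the inductive step, so s(m) = (-2)^m + 3·5^m for all m ≥ 0.

s(m) = (-2)^m + 3·5^m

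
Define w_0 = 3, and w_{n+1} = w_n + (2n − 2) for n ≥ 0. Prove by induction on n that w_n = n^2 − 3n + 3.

Base case: w_0 = 3, and 0^2 − 3·0 + 3 = 3.
Assume w_m = m^2 − 3m + 3.
Then w_{m+1} = w_m + (2m − 2) = (m^2 − 3m + 3) + (2m − 2) = m^2 − m + 1,
and (m+1)^2 − 3·(m+1) + 3 = m^2 − m + 1.
Hence w_n = n^2 − 3n + 3 for every n ≥ 0, by induction.

w_n = n^2 − 3n + 3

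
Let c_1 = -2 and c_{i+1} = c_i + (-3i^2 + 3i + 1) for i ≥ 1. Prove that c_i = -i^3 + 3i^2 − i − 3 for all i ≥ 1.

Base case: c_1 = -2, and -1^3 + 3·1^2 − 1 − 3 = -2.
Assume c_r = -r^3 + 3r^2 − r − 3.
Then c_{r+1} = c_r + (-3r^2 + 3r + 1) = (-r^3 + 3r^2 − r − 3) + (-3r^2 + 3r + 1) = -r^3 + 2r − 2,
and -(r+1)^3 + 3·(r+1)^2 − (r+1) − 3 = -r^3 + 2r − 2.
Hence c_i = -i^3 + 3i^2 − i − 3 for every i ≥ 1, by induction.

c_i = -i^3 + 3i^2 − i − 3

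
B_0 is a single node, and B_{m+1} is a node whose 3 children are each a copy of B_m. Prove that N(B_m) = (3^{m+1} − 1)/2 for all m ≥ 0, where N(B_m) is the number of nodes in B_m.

Base case: N(B_0) = 1, and (3^{0+1} − 1)/2 = 1.
Assume N(B_j) = (3^{j+1} − 1)/2.
Then N(B_{j+1}) = 1 + 3N(B_j) = 1 + 3·(3^{j+1} − 1)/2 = 1 + (3^{j+2} − 3)/2 = (2 + 3^{j+2} − 3)/2 = (3^{j+2} − 1)/2.
So the formula holds for j+1, and by induction N(B_m) = (3^{m+1} − 1)/2 for all m ≥ 0.

N(B_m) = (3^{m+1} − 1)/2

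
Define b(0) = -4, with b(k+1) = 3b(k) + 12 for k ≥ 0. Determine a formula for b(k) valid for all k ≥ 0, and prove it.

Claim: b(k) = 2·3^k − 6.

Base case: b(0) = -4, and 2·3^0 − 6 = 2 − 6 = -4.
Assume b(m) = 2·3^m − 6 for some m ≥ 0.
Then b(m+1) = 3b(m) + 12 = 3·(2·3^m − 6) + 12 = 6·3^m − 18 + 12 = 2·3^{m+1} − 6.
By induction, b(k) = 2·3^k − 6 for all k ≥ 0.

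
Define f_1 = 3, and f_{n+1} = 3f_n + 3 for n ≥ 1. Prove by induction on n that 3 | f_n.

Base case: f_1 = 3 = 3·1, so 3 | f_1.
Assume 3 | f_m, so f_m = 3t for some integer t.
Then f_{m+1} = 3f_m + 3 = 3·(3t) + 3 = 3(3t + 1), so 3 | f_{m+1}.
This completes the inductive step, so 3 | f_n for all n ≥ 1.

3 | f_n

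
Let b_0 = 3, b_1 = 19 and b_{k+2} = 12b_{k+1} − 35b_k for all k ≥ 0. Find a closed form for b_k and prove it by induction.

Claim: b_k = 5^k + 2·7^k.

Base cases: b_0 = 3 and 5^0 + 2·7^0 = 3; b_1 = 19 and 5^1 + 2·7^1 = 19.
Assume b_j = 5^j + 2·7^j for all 0 ≤ j ≤ m, where m ≥ 1.
Then b_{m+1} = 12b_m − 35b_{m−1} = 12·(5^m + 2·7^m) − 35·(5^{m−1} + 2·7^{m−1}) = (12·5 − 35)5^{m−1} + 2·(12·7 − 35)7^{m−1} = 25·5^{m−1} + 98·7^{m−1} = 5^{m+1} + 2·7^{m+1}.
By strong induction, b_k = 5^k + 2·7^k for all k ≥ 0.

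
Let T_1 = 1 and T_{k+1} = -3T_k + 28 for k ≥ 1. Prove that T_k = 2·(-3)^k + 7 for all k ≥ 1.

Base case: T_1 = 1, and 2·(-3)^1 + 7 = -6 + 7 = 1.
Assume T_m = 2·(-3)^m + 7 for some m ≥ 1.
Then T_{m+1} = -3T_m + 28 = -3·(2·(-3)^m + 7) + 28 = -6·(-3)^m − 21 + 28 = 2·(-3)^{m+1} + 7.
Hence T_k = 2·(-3)^k + 7 for every k ≥ 1, by induction.

T_k = 2·(-3)^k + 7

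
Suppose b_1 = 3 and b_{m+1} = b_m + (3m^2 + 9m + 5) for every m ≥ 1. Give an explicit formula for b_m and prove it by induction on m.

Claim: b_m = m^3 + 3m^2 + m − 2.

Base case: b_1 = 3, and 1^3 + 3·1^2 + 1 − 2 = 3.
Assume b_k = k^3 + 3k^2 + k − 2.
Then b_{k+1} = b_k + (3k^2 + 9k + 5) = (k^3 + 3k^2 + k − 2) + (3k^2 + 9k + 5) = k^3 + 6k^2 + 10k + 3,
and (k+1)^3 + 3·(k+1)^2 + (k+1) − 2 = k^3 + 6k^2 + 10k + 3.
By induction, b_m = m^3 + 3m^2 + m − 2 for all m ≥ 1.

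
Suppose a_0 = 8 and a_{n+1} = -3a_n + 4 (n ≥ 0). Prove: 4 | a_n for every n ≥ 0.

Base case: a_0 = 8 = 4·2, so 4 | a_0.
Assume 4 | a_j, so a_j = 4t for some integer t.
Then a_{j+1} = -3a_j + 4 = -3·(4t) + 4 = 4(-3t + 1), so 4 | a_{j+1}.
Hence 4 | a_n for every n ≥ 0, by induction.

4 | a_n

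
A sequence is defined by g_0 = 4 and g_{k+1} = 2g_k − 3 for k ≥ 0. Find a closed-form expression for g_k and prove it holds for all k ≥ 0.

Claim: g_k = 2^k + 3.

Base case: g_0 = 4, and 2^0 + 3 = 1 + 3 = 4.
Assume g_j = 2^j + 3 for some j ≥ 0.
Then g_{j+1} = 2g_j − 3 = 2·(2^j + 3) − 3 = 2^{j+1} + 6 − 3 = 2^{j+1} + 3.
By induction, g_k = 2^k + 3 for all k ≥ 0.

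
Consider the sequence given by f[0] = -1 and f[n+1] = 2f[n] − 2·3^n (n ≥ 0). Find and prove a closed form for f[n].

Claim: f[n] = 2^n − 2·3^n.

Base case: f[0] = -1, and 2^0 − 2·3^0 = 1 − 2 = -1.
Assume f[r] = 2^r − 2·3^r for some r ≥ 0.
Then f[r+1] = 2f[r] − 2·3^r = 2·(2^r − 2·3^r) − 2·3^r = 2^{r+1} − 4·3^r − 2·3^r = 2^{r+1} − 6·3^r = 2^{r+1} − 2·3^{r+1}.
So the formula holds for r+1, and by induction f[n] = 2^n − 2·3^n for all n ≥ 0.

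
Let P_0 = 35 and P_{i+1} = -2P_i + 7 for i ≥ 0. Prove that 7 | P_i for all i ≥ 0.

Base case: P_0 = 35 = 7·5, so 7 | P_0.
Assume 7 | P_k, so P_k = 7t for some integer t.
Then P_{k+1} = -2P_k + 7 = -2·(7t) + 7 = 7(-2t + 1), so 7 | P_{k+1}.
Hence 7 | P_i for every i ≥ 0, by induction.

7 | P_i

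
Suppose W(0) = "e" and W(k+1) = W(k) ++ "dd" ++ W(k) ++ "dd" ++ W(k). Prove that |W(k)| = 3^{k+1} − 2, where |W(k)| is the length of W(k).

Base case: |W(0)| = 1, and 3^{0+1} − 2 = 1.
Assume |W(r)| = 3^{r+1} − 2.
Then |W(r+1)| = 3|W(r)| + 4 = 3(3^{r+1} − 2) + 4 = 3^{r+2} − 6 + 4 = 3^{r+2} − 2.
By induction, |W(k)| = 3^{k+1} − 2 for all k ≥ 0.

|W(k)| = 3^{k+1} − 2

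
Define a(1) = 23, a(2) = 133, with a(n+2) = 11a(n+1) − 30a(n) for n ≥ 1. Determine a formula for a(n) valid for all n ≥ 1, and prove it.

Claim: a(n) = 3·6^n + 5^n.

Base cases: a(1) = 23 and 3·6^1 + 5^1 = 23; a(2) = 133 and 3·6^2 + 5^2 = 133.
Assume a(j) = 3·6^j + 5^j for all 1 ≤ j ≤ r, where r ≥ 2.
Then a(r+1) = 11a(r) − 30a(r−1) = 11·(3·6^r + 5^r) − 30·(3·6^{r−1} + 5^{r−1}) = 3·(11·6 − 30)6^{r−1} + (11·5 − 30)5^{r−1} = 108·6^{r−1} + 25·5^{r−1} = 3·6^{r+1} + 5^{r+1}.
By strong induction, a(n) = 3·6^n + 5^n for all n ≥ 1.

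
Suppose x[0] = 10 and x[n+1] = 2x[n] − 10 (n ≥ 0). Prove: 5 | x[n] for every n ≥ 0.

Base case: x[0] = 10 = 5·2, so 5 | x[0].
Assume 5 | x[j], so x[j] = 5t for some integer t.
Then x[j+1] = 2x[j] − 10 = 2·(5t) − 10 = 5(2t − 2), so 5 | x[j+1].
By induction, 5 | x[n] for all n ≥ 0.

5 | x[n]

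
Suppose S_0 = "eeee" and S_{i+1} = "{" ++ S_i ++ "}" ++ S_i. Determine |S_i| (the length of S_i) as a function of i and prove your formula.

Claim: |S_i| = 6·2^i − 2.

Base case: |S_0| = 4, and 6·2^0 − 2 = 4.
Assume |S_j| = 6·2^j − 2.
Then |S_{j+1}| = 1 + |S_j| + 1 + |S_j| = 2|S_j| + 2 = 2(6·2^j − 2) + 2 = 6·2^{j+1} − 4 + 2 = 6·2^{j+1} − 2.
So the formula holds for j+1, and by induction |S_i| = 6·2^i − 2 for all i ≥ 0.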